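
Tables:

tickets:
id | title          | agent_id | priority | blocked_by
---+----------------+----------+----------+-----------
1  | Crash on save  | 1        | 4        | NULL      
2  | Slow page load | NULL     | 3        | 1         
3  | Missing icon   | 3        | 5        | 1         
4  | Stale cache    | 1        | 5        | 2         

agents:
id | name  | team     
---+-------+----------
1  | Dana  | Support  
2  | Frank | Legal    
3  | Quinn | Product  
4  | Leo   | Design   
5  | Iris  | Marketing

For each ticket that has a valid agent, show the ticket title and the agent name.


INNER JOIN keeps only tickets rows whose agent_id matches an id in agents. Walk through each ticket:
  - ticket 1 (Crash on save): agent_id=1 -> matches Dana
  - ticket 2 (Slow page load): agent_id=NULL, no match -> dropped
  - ticket 3 (Missing icon): agent_id=3 -> matches Quinn
  - ticket 4 (Stale cache): agent_id=1 -> matches Dana
So 1 of 4 rows is dropped.

SQL:
SELECT a.title, b.name AS agent
FROM tickets a
INNER JOIN agents b ON a.agent_id = b.id

Result:
title         | agent
--------------+------
Crash on save | Dana 
Missing icon  | Quinn
Stale cache   | Dana 


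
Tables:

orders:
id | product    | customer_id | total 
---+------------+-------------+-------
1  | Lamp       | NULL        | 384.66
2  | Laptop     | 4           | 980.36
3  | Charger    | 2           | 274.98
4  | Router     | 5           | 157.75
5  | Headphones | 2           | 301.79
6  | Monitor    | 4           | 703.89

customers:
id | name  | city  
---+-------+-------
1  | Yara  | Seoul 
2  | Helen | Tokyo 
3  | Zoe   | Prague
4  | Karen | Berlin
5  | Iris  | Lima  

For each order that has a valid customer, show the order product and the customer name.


INNER JOIN keeps only orders rows whose customer_id matches an id in customers. Walk through each order:
  - order 1 (Lamp): customer_id=NULL, no match -> dropped
  - order 2 (Laptop): customer_id=4 -> matches Karen
  - order 3 (Charger): customer_id=2 -> matches Helen
  - order 4 (Router): customer_id=5 -> matches Iris
  - order 5 (Headphones): customer_id=2 -> matches Helen
  - order 6 (Monitor): customer_id=4 -> matches Karen
So 1 of 6 rows is dropped.

SQL:
SELECT a.product, b.name AS customer
FROM orders a
INNER JOIN customers b ON a.customer_id = b.id

Result:
product    | customer
-----------+---------
Laptop     | Karen   
Charger    | Helen   
Router     | Iris    
Headphones | Helen   
Monitor    | Karen   


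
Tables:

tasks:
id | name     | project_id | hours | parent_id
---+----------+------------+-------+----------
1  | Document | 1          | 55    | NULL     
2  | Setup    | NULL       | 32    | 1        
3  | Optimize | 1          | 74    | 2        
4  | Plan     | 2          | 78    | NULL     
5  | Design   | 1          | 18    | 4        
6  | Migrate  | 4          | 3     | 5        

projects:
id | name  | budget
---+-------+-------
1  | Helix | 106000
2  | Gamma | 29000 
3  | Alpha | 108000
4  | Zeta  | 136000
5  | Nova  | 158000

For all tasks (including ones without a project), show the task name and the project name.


LEFT JOIN keeps every row from tasks (the left table); where project_id has no match in projects, the project columns become NULL. Walk through each task:
  - task 1 (Document): project_id=1 -> matches Helix
  - task 2 (Setup): project_id=NULL, no match -> kept with NULL
  - task 3 (Optimize): project_id=1 -> matches Helix
  - task 4 (Plan): project_id=2 -> matches Gamma
  - task 5 (Design): project_id=1 -> matches Helix
  - task 6 (Migrate): project_id=4 -> matches Zeta
All 6 rows appear; 1 has NULL project.

SQL:
SELECT a.name, b.name AS project
FROM tasks a
LEFT JOIN projects b ON a.project_id = b.id

Result:
name     | project
---------+--------
Document | Helix  
Setup    | NULL   
Optimize | Helix  
Plan     | Gamma  
Design   | Helix  
Migrate  | Zeta   


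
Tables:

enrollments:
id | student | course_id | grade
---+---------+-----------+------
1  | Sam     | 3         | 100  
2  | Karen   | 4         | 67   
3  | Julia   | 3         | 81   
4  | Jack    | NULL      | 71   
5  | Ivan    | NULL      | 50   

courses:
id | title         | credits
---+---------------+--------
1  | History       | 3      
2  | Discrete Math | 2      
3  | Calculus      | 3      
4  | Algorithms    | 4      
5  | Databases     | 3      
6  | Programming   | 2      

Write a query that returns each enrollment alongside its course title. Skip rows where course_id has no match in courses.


INNER JOIN keeps only enrollments rows whose course_id matches an id in courses. Walk through each enrollment:
  - enrollment 1 (Sam): course_id=3 -> matches Calculus
  - enrollment 2 (Karen): course_id=4 -> matches Algorithms
  - enrollment 3 (Julia): course_id=3 -> matches Calculus
  - enrollment 4 (Jack): course_id=NULL, no match -> dropped
  - enrollment 5 (Ivan): course_id=NULL, no match -> dropped
So 2 of 5 rows are dropped.

SQL:
SELECT a.student, b.title AS course
FROM enrollments a
INNER JOIN courses b ON a.course_id = b.id

Result:
student | course    
--------+-----------
Sam     | Calculus  
Karen   | Algorithms
Julia   | Calculus  


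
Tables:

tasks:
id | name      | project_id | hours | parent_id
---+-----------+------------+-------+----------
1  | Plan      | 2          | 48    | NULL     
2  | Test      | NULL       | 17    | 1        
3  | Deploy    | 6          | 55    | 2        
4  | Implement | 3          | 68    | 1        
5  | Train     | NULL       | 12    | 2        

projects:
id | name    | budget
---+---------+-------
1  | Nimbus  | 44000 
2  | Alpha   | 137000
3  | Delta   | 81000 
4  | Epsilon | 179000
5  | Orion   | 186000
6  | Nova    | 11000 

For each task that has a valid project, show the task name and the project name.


INNER JOIN keeps only tasks rows whose project_id matches an id in projects. Walk through each task:
  - task 1 (Plan): project_id=2 -> matches Alpha
  - task 2 (Test): project_id=NULL, no match -> dropped
  - task 3 (Deploy): project_id=6 -> matches Nova
  - task 4 (Implement): project_id=3 -> matches Delta
  - task 5 (Train): project_id=NULL, no match -> dropped
So 2 of 5 rows are dropped.

SQL:
SELECT a.name, b.name AS project
FROM tasks a
INNER JOIN projects b ON a.project_id = b.id

Result:
name      | project
----------+--------
Plan      | Alpha  
Deploy    | Nova   
Implement | Delta  


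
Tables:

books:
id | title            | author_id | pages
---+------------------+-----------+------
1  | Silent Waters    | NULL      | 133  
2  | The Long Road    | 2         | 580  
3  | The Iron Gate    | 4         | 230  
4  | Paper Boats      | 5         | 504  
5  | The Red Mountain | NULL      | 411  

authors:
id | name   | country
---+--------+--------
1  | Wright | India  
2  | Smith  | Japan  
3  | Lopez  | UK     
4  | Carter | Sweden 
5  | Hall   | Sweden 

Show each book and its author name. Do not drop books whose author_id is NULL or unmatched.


LEFT JOIN keeps every row from books (the left table); where author_id has no match in authors, the author columns become NULL. Walk through each book:
  - book 1 (Silent Waters): author_id=NULL, no match -> kept with NULL
  - book 2 (The Long Road): author_id=2 -> matches Smith
  - book 3 (The Iron Gate): author_id=4 -> matches Carter
  - book 4 (Paper Boats): author_id=5 -> matches Hall
  - book 5 (The Red Mountain): author_id=NULL, no match -> kept with NULL
All 5 rows appear; 2 have NULL author.

SQL:
SELECT a.title, b.name AS author
FROM books a
LEFT JOIN authors b ON a.author_id = b.id

Result:
title            | author
-----------------+-------
Silent Waters    | NULL  
The Long Road    | Smith 
The Iron Gate    | Carter
Paper Boats      | Hall  
The Red Mountain | NULL  


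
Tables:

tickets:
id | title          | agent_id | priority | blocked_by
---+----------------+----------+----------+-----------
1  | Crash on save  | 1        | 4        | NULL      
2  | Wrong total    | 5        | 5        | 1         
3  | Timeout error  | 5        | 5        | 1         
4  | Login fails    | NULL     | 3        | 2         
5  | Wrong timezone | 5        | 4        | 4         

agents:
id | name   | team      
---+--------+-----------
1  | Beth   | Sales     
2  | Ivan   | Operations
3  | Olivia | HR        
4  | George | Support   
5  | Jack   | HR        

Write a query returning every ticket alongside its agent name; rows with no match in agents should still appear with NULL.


LEFT JOIN keeps every row from tickets (the left table); where agent_id has no match in agents, the agent columns become NULL. Walk through each ticket:
  - ticket 1 (Crash on save): agent_id=1 -> matches Beth
  - ticket 2 (Wrong total): agent_id=5 -> matches Jack
  - ticket 3 (Timeout error): agent_id=5 -> matches Jack
  - ticket 4 (Login fails): agent_id=NULL, no match -> kept with NULL
  - ticket 5 (Wrong timezone): agent_id=5 -> matches Jack
All 5 rows appear; 1 has NULL agent.

SQL:
SELECT a.title, b.name AS agent
FROM tickets a
LEFT JOIN agents b ON a.agent_id = b.id

Result:
title          | agent
---------------+------
Crash on save  | Beth 
Wrong total    | Jack 
Timeout error  | Jack 
Login fails    | NULL 
Wrong timezone | Jack 


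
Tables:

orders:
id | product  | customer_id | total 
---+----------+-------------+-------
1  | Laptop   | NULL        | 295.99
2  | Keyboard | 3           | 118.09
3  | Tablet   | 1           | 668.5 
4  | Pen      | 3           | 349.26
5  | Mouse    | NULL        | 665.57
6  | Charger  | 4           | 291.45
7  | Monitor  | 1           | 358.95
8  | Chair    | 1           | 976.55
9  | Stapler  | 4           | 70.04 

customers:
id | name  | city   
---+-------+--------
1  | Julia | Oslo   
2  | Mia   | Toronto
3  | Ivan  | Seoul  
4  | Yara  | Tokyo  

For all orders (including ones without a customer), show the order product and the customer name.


LEFT JOIN keeps every row from orders (the left table); where customer_id has no match in customers, the customer columns become NULL. Walk through each order:
  - order 1 (Laptop): customer_id=NULL, no match -> kept with NULL
  - order 2 (Keyboard): customer_id=3 -> matches Ivan
  - order 3 (Tablet): customer_id=1 -> matches Julia
  - order 4 (Pen): customer_id=3 -> matches Ivan
  - order 5 (Mouse): customer_id=NULL, no match -> kept with NULL
  - order 6 (Charger): customer_id=4 -> matches Yara
  - order 7 (Monitor): customer_id=1 -> matches Julia
  - order 8 (Chair): customer_id=1 -> matches Julia
  - order 9 (Stapler): customer_id=4 -> matches Yara
All 9 rows appear; 2 have NULL customer.

SQL:
SELECT a.product, b.name AS customer
FROM orders a
LEFT JOIN customers b ON a.customer_id = b.id

Result:
product  | customer
---------+---------
Laptop   | NULL    
Keyboard | Ivan    
Tablet   | Julia   
Pen      | Ivan    
Mouse    | NULL    
Charger  | Yara    
Monitor  | Julia   
Chair    | Julia   
Stapler  | Yara    


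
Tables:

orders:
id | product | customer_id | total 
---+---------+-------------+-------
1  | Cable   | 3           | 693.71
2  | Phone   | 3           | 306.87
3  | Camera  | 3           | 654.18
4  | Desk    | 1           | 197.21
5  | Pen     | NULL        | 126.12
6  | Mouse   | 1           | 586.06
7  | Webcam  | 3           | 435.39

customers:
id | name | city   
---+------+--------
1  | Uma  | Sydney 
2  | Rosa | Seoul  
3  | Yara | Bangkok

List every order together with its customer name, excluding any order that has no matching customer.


INNER JOIN keeps only orders rows whose customer_id matches an id in customers. Walk through each order:
  - order 1 (Cable): customer_id=3 -> matches Yara
  - order 2 (Phone): customer_id=3 -> matches Yara
  - order 3 (Camera): customer_id=3 -> matches Yara
  - order 4 (Desk): customer_id=1 -> matches Uma
  - order 5 (Pen): customer_id=NULL, no match -> dropped
  - order 6 (Mouse): customer_id=1 -> matches Uma
  - order 7 (Webcam): customer_id=3 -> matches Yara
So 1 of 7 rows is dropped.

SQL:
SELECT a.product, b.name AS customer
FROM orders a
INNER JOIN customers b ON a.customer_id = b.id

Result:
product | customer
--------+---------
Cable   | Yara    
Phone   | Yara    
Camera  | Yara    
Desk    | Uma     
Mouse   | Uma     
Webcam  | Yara    


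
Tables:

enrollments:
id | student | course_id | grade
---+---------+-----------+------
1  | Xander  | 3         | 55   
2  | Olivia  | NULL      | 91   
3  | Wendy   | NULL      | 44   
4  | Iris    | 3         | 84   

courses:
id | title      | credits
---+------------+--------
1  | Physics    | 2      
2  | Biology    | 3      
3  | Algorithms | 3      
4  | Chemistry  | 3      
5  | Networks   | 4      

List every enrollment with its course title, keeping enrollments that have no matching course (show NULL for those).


LEFT JOIN keeps every row from enrollments (the left table); where course_id has no match in courses, the course columns become NULL. Walk through each enrollment:
  - enrollment 1 (Xander): course_id=3 -> matches Algorithms
  - enrollment 2 (Olivia): course_id=NULL, no match -> kept with NULL
  - enrollment 3 (Wendy): course_id=NULL, no match -> kept with NULL
  - enrollment 4 (Iris): course_id=3 -> matches Algorithms
All 4 rows appear; 2 have NULL course.

SQL:
SELECT a.student, b.title AS course
FROM enrollments a
LEFT JOIN courses b ON a.course_id = b.id

Result:
student | course    
--------+-----------
Xander  | Algorithms
Olivia  | NULL      
Wendy   | NULL      
Iris    | Algorithms


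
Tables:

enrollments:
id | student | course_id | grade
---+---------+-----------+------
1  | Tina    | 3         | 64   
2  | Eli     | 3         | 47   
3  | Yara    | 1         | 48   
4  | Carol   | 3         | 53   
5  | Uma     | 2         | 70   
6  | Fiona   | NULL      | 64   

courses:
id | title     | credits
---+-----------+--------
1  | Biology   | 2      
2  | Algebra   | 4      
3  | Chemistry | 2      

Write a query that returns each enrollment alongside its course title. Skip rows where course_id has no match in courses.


INNER JOIN keeps only enrollments rows whose course_id matches an id in courses. Walk through each enrollment:
  - enrollment 1 (Tina): course_id=3 -> matches Chemistry
  - enrollment 2 (Eli): course_id=3 -> matches Chemistry
  - enrollment 3 (Yara): course_id=1 -> matches Biology
  - enrollment 4 (Carol): course_id=3 -> matches Chemistry
  - enrollment 5 (Uma): course_id=2 -> matches Algebra
  - enrollment 6 (Fiona): course_id=NULL, no match -> dropped
So 1 of 6 rows is dropped.

SQL:
SELECT a.student, b.title AS course
FROM enrollments a
INNER JOIN courses b ON a.course_id = b.id

Result:
student | course   
--------+----------
Tina    | Chemistry
Eli     | Chemistry
Yara    | Biology  
Carol   | Chemistry
Uma     | Algebra  


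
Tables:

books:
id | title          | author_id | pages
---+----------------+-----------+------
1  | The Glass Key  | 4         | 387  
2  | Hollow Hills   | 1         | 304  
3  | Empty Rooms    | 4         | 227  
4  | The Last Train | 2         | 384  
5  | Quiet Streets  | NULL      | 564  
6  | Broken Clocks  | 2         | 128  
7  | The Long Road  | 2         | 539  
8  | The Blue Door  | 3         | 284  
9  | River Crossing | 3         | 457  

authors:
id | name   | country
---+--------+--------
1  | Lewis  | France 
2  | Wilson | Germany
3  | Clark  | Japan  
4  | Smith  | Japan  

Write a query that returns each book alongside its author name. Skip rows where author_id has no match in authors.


INNER JOIN keeps only books rows whose author_id matches an id in authors. Walk through each book:
  - book 1 (The Glass Key): author_id=4 -> matches Smith
  - book 2 (Hollow Hills): author_id=1 -> matches Lewis
  - book 3 (Empty Rooms): author_id=4 -> matches Smith
  - book 4 (The Last Train): author_id=2 -> matches Wilson
  - book 5 (Quiet Streets): author_id=NULL, no match -> dropped
  - book 6 (Broken Clocks): author_id=2 -> matches Wilson
  - book 7 (The Long Road): author_id=2 -> matches Wilson
  - book 8 (The Blue Door): author_id=3 -> matches Clark
  - book 9 (River Crossing): author_id=3 -> matches Clark
So 1 of 9 rows is dropped.

SQL:
SELECT a.title, b.name AS author
FROM books a
INNER JOIN authors b ON a.author_id = b.id

Result:
title          | author
---------------+-------
The Glass Key  | Smith 
Hollow Hills   | Lewis 
Empty Rooms    | Smith 
The Last Train | Wilson
Broken Clocks  | Wilson
The Long Road  | Wilson
The Blue Door  | Clark 
River Crossing | Clark 


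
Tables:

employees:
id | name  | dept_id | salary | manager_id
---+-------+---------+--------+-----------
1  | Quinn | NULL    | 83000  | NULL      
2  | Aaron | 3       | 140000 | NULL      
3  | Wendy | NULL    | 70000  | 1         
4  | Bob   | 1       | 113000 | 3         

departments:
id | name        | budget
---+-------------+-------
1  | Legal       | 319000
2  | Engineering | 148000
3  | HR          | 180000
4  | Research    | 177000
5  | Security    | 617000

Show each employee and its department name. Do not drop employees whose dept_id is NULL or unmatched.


LEFT JOIN keeps every row from employees (the left table); where dept_id has no match in departments, the department columns become NULL. Walk through each employee:
  - employee 1 (Quinn): dept_id=NULL, no match -> kept with NULL
  - employee 2 (Aaron): dept_id=3 -> matches HR
  - employee 3 (Wendy): dept_id=NULL, no match -> kept with NULL
  - employee 4 (Bob): dept_id=1 -> matches Legal
All 4 rows appear; 2 have NULL department.

SQL:
SELECT a.name, b.name AS department
FROM employees a
LEFT JOIN departments b ON a.dept_id = b.id

Result:
name  | department
------+-----------
Quinn | NULL      
Aaron | HR        
Wendy | NULL      
Bob   | Legal     


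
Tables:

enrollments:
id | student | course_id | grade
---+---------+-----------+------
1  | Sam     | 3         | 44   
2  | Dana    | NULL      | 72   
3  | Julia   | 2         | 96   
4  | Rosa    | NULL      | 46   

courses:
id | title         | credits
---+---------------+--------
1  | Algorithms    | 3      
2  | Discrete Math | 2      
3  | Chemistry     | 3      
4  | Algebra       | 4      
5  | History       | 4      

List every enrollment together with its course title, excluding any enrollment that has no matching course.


INNER JOIN keeps only enrollments rows whose course_id matches an id in courses. Walk through each enrollment:
  - enrollment 1 (Sam): course_id=3 -> matches Chemistry
  - enrollment 2 (Dana): course_id=NULL, no match -> dropped
  - enrollment 3 (Julia): course_id=2 -> matches Discrete Math
  - enrollment 4 (Rosa): course_id=NULL, no match -> dropped
So 2 of 4 rows are dropped.

SQL:
SELECT a.student, b.title AS course
FROM enrollments a
INNER JOIN courses b ON a.course_id = b.id

Result:
student | course       
--------+--------------
Sam     | Chemistry    
Julia   | Discrete Math


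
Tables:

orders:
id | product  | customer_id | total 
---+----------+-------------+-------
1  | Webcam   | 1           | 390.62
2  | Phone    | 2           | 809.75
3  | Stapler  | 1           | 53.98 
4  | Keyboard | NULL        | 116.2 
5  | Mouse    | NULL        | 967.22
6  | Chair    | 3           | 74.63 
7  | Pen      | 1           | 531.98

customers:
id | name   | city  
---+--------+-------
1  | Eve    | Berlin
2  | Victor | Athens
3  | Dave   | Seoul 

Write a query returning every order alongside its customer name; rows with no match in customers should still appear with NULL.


LEFT JOIN keeps every row from orders (the left table); where customer_id has no match in customers, the customer columns become NULL. Walk through each order:
  - order 1 (Webcam): customer_id=1 -> matches Eve
  - order 2 (Phone): customer_id=2 -> matches Victor
  - order 3 (Stapler): customer_id=1 -> matches Eve
  - order 4 (Keyboard): customer_id=NULL, no match -> kept with NULL
  - order 5 (Mouse): customer_id=NULL, no match -> kept with NULL
  - order 6 (Chair): customer_id=3 -> matches Dave
  - order 7 (Pen): customer_id=1 -> matches Eve
All 7 rows appear; 2 have NULL customer.

SQL:
SELECT a.product, b.name AS customer
FROM orders a
LEFT JOIN customers b ON a.customer_id = b.id

Result:
product  | customer
---------+---------
Webcam   | Eve     
Phone    | Victor  
Stapler  | Eve     
Keyboard | NULL    
Mouse    | NULL    
Chair    | Dave    
Pen      | Eve     


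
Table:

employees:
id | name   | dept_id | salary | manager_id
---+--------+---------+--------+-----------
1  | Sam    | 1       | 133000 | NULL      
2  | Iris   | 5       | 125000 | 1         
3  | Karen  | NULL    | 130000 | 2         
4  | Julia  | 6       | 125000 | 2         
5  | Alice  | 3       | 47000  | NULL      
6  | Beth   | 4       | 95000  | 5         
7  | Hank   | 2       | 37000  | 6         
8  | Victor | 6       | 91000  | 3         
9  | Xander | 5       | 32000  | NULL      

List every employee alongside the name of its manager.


This is a self-join: employees is joined to a second copy of itself, matching each row's manager_id to another row's id. Use LEFT JOIN so rows with manager_id=NULL are kept.
  - employee 1 (Sam): manager_id=NULL -> NULL
  - employee 2 (Iris): manager_id=1 -> Sam
  - employee 3 (Karen): manager_id=2 -> Iris
  - employee 4 (Julia): manager_id=2 -> Iris
  - employee 5 (Alice): manager_id=NULL -> NULL
  - employee 6 (Beth): manager_id=5 -> Alice
  - employee 7 (Hank): manager_id=6 -> Beth
  - employee 8 (Victor): manager_id=3 -> Karen
  - employee 9 (Xander): manager_id=NULL -> NULL

SQL:
SELECT a.name AS item, b.name AS manager
FROM employees a
LEFT JOIN employees b ON a.manager_id = b.id

Result:
item   | manager
-------+--------
Sam    | NULL   
Iris   | Sam    
Karen  | Iris   
Julia  | Iris   
Alice  | NULL   
Beth   | Alice  
Hank   | Beth   
Victor | Karen  
Xander | NULL   


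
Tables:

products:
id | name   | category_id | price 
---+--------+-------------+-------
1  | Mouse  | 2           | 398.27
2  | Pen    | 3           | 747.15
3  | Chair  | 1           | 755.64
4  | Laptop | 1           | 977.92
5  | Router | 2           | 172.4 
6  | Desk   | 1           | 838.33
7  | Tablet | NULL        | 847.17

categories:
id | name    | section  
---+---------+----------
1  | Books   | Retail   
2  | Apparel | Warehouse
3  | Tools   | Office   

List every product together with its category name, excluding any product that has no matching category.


INNER JOIN keeps only products rows whose category_id matches an id in categories. Walk through each product:
  - product 1 (Mouse): category_id=2 -> matches Apparel
  - product 2 (Pen): category_id=3 -> matches Tools
  - product 3 (Chair): category_id=1 -> matches Books
  - product 4 (Laptop): category_id=1 -> matches Books
  - product 5 (Router): category_id=2 -> matches Apparel
  - product 6 (Desk): category_id=1 -> matches Books
  - product 7 (Tablet): category_id=NULL, no match -> dropped
So 1 of 7 rows is dropped.

SQL:
SELECT a.name, b.name AS category
FROM products a
INNER JOIN categories b ON a.category_id = b.id

Result:
name   | category
-------+---------
Mouse  | Apparel 
Pen    | Tools   
Chair  | Books   
Laptop | Books   
Router | Apparel 
Desk   | Books   


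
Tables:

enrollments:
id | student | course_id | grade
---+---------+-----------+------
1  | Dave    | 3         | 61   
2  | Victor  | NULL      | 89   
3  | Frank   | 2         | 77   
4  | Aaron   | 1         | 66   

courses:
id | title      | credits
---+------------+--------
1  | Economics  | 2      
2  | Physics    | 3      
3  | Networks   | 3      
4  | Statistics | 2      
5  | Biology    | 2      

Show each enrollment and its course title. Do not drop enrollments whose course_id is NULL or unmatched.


LEFT JOIN keeps every row from enrollments (the left table); where course_id has no match in courses, the course columns become NULL. Walk through each enrollment:
  - enrollment 1 (Dave): course_id=3 -> matches Networks
  - enrollment 2 (Victor): course_id=NULL, no match -> kept with NULL
  - enrollment 3 (Frank): course_id=2 -> matches Physics
  - enrollment 4 (Aaron): course_id=1 -> matches Economics
All 4 rows appear; 1 has NULL course.

SQL:
SELECT a.student, b.title AS course
FROM enrollments a
LEFT JOIN courses b ON a.course_id = b.id

Result:
student | course   
--------+----------
Dave    | Networks 
Victor  | NULL     
Frank   | Physics  
Aaron   | Economics


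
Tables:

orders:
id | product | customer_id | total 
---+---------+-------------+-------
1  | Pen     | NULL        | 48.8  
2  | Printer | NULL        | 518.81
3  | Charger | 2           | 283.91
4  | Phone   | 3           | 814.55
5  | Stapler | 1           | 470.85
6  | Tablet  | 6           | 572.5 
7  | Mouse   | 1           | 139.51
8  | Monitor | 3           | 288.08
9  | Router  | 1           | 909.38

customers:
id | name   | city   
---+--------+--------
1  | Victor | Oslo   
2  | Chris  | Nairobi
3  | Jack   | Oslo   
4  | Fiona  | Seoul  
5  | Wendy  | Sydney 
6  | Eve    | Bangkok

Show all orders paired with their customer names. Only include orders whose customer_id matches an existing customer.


INNER JOIN keeps only orders rows whose customer_id matches an id in customers. Walk through each order:
  - order 1 (Pen): customer_id=NULL, no match -> dropped
  - order 2 (Printer): customer_id=NULL, no match -> dropped
  - order 3 (Charger): customer_id=2 -> matches Chris
  - order 4 (Phone): customer_id=3 -> matches Jack
  - order 5 (Stapler): customer_id=1 -> matches Victor
  - order 6 (Tablet): customer_id=6 -> matches Eve
  - order 7 (Mouse): customer_id=1 -> matches Victor
  - order 8 (Monitor): customer_id=3 -> matches Jack
  - order 9 (Router): customer_id=1 -> matches Victor
So 2 of 9 rows are dropped.

SQL:
SELECT a.product, b.name AS customer
FROM orders a
INNER JOIN customers b ON a.customer_id = b.id

Result:
product | customer
--------+---------
Charger | Chris   
Phone   | Jack    
Stapler | Victor  
Tablet  | Eve     
Mouse   | Victor  
Monitor | Jack    
Router  | Victor  


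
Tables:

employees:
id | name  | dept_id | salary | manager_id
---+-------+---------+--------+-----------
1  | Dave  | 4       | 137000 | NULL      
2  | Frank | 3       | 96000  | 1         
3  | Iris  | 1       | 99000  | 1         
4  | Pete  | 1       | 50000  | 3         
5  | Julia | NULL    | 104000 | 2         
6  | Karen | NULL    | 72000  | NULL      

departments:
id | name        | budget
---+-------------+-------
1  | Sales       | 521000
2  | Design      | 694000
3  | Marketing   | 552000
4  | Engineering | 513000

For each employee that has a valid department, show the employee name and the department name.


INNER JOIN keeps only employees rows whose dept_id matches an id in departments. Walk through each employee:
  - employee 1 (Dave): dept_id=4 -> matches Engineering
  - employee 2 (Frank): dept_id=3 -> matches Marketing
  - employee 3 (Iris): dept_id=1 -> matches Sales
  - employee 4 (Pete): dept_id=1 -> matches Sales
  - employee 5 (Julia): dept_id=NULL, no match -> dropped
  - employee 6 (Karen): dept_id=NULL, no match -> dropped
So 2 of 6 rows are dropped.

SQL:
SELECT a.name, b.name AS department
FROM employees a
INNER JOIN departments b ON a.dept_id = b.id

Result:
name  | department 
------+------------
Dave  | Engineering
Frank | Marketing  
Iris  | Sales      
Pete  | Sales      


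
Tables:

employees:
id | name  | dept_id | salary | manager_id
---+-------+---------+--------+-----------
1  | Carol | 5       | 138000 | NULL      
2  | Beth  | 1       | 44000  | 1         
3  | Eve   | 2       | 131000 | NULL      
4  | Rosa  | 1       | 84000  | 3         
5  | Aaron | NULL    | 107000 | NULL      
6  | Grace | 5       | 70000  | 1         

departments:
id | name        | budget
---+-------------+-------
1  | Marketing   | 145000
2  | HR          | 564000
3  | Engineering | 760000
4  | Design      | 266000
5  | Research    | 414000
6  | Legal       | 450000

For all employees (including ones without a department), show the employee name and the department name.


LEFT JOIN keeps every row from employees (the left table); where dept_id has no match in departments, the department columns become NULL. Walk through each employee:
  - employee 1 (Carol): dept_id=5 -> matches Research
  - employee 2 (Beth): dept_id=1 -> matches Marketing
  - employee 3 (Eve): dept_id=2 -> matches HR
  - employee 4 (Rosa): dept_id=1 -> matches Marketing
  - employee 5 (Aaron): dept_id=NULL, no match -> kept with NULL
  - employee 6 (Grace): dept_id=5 -> matches Research
All 6 rows appear; 1 has NULL department.

SQL:
SELECT a.name, b.name AS department
FROM employees a
LEFT JOIN departments b ON a.dept_id = b.id

Result:
name  | department
------+-----------
Carol | Research  
Beth  | Marketing 
Eve   | HR        
Rosa  | Marketing 
Aaron | NULL      
Grace | Research  


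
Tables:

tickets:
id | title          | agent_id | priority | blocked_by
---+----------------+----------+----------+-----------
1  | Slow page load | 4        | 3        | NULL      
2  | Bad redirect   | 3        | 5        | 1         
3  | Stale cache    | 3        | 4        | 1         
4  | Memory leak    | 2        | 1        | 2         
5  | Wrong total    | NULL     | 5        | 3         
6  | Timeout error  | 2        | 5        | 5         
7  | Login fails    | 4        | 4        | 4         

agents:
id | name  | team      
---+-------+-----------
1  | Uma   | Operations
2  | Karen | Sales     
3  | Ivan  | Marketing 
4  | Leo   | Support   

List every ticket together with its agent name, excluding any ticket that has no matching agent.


INNER JOIN keeps only tickets rows whose agent_id matches an id in agents. Walk through each ticket:
  - ticket 1 (Slow page load): agent_id=4 -> matches Leo
  - ticket 2 (Bad redirect): agent_id=3 -> matches Ivan
  - ticket 3 (Stale cache): agent_id=3 -> matches Ivan
  - ticket 4 (Memory leak): agent_id=2 -> matches Karen
  - ticket 5 (Wrong total): agent_id=NULL, no match -> dropped
  - ticket 6 (Timeout error): agent_id=2 -> matches Karen
  - ticket 7 (Login fails): agent_id=4 -> matches Leo
So 1 of 7 rows is dropped.

SQL:
SELECT a.title, b.name AS agent
FROM tickets a
INNER JOIN agents b ON a.agent_id = b.id

Result:
title          | agent
---------------+------
Slow page load | Leo  
Bad redirect   | Ivan 
Stale cache    | Ivan 
Memory leak    | Karen
Timeout error  | Karen
Login fails    | Leo  


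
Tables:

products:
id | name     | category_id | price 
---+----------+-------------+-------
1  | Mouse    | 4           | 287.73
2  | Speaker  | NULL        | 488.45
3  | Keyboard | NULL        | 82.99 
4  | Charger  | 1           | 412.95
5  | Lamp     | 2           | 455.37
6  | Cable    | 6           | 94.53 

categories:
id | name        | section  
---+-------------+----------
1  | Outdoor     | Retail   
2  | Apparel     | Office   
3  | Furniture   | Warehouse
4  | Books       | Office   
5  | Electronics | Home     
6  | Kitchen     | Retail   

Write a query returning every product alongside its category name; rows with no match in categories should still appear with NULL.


LEFT JOIN keeps every row from products (the left table); where category_id has no match in categories, the category columns become NULL. Walk through each product:
  - product 1 (Mouse): category_id=4 -> matches Books
  - product 2 (Speaker): category_id=NULL, no match -> kept with NULL
  - product 3 (Keyboard): category_id=NULL, no match -> kept with NULL
  - product 4 (Charger): category_id=1 -> matches Outdoor
  - product 5 (Lamp): category_id=2 -> matches Apparel
  - product 6 (Cable): category_id=6 -> matches Kitchen
All 6 rows appear; 2 have NULL category.

SQL:
SELECT a.name, b.name AS category
FROM products a
LEFT JOIN categories b ON a.category_id = b.id

Result:
name     | category
---------+---------
Mouse    | Books   
Speaker  | NULL    
Keyboard | NULL    
Charger  | Outdoor 
Lamp     | Apparel 
Cable    | Kitchen 


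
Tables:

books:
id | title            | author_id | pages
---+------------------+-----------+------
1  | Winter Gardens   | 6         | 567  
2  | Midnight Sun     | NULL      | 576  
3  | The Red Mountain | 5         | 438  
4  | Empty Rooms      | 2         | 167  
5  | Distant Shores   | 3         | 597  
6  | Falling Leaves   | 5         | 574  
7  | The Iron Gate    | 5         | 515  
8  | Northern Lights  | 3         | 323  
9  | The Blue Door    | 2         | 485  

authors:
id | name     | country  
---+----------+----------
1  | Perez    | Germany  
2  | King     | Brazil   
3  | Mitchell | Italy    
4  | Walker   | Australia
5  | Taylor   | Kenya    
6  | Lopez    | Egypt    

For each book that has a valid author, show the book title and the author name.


INNER JOIN keeps only books rows whose author_id matches an id in authors. Walk through each book:
  - book 1 (Winter Gardens): author_id=6 -> matches Lopez
  - book 2 (Midnight Sun): author_id=NULL, no match -> dropped
  - book 3 (The Red Mountain): author_id=5 -> matches Taylor
  - book 4 (Empty Rooms): author_id=2 -> matches King
  - book 5 (Distant Shores): author_id=3 -> matches Mitchell
  - book 6 (Falling Leaves): author_id=5 -> matches Taylor
  - book 7 (The Iron Gate): author_id=5 -> matches Taylor
  - book 8 (Northern Lights): author_id=3 -> matches Mitchell
  - book 9 (The Blue Door): author_id=2 -> matches King
So 1 of 9 rows is dropped.

SQL:
SELECT a.title, b.name AS author
FROM books a
INNER JOIN authors b ON a.author_id = b.id

Result:
title            | author  
-----------------+---------
Winter Gardens   | Lopez   
The Red Mountain | Taylor  
Empty Rooms      | King    
Distant Shores   | Mitchell
Falling Leaves   | Taylor  
The Iron Gate    | Taylor  
Northern Lights  | Mitchell
The Blue Door    | King    


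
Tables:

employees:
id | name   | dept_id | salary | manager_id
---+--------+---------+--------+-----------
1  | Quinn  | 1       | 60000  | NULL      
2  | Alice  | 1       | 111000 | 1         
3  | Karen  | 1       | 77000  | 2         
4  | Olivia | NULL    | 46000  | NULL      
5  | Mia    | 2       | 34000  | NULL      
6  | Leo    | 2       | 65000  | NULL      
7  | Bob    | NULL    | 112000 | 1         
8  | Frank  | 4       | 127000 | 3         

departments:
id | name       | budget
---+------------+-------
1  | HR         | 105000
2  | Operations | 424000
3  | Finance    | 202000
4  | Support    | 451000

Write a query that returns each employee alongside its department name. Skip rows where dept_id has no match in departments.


INNER JOIN keeps only employees rows whose dept_id matches an id in departments. Walk through each employee:
  - employee 1 (Quinn): dept_id=1 -> matches HR
  - employee 2 (Alice): dept_id=1 -> matches HR
  - employee 3 (Karen): dept_id=1 -> matches HR
  - employee 4 (Olivia): dept_id=NULL, no match -> dropped
  - employee 5 (Mia): dept_id=2 -> matches Operations
  - employee 6 (Leo): dept_id=2 -> matches Operations
  - employee 7 (Bob): dept_id=NULL, no match -> dropped
  - employee 8 (Frank): dept_id=4 -> matches Support
So 2 of 8 rows are dropped.

SQL:
SELECT a.name, b.name AS department
FROM employees a
INNER JOIN departments b ON a.dept_id = b.id

Result:
name  | department
------+-----------
Quinn | HR        
Alice | HR        
Karen | HR        
Mia   | Operations
Leo   | Operations
Frank | Support   


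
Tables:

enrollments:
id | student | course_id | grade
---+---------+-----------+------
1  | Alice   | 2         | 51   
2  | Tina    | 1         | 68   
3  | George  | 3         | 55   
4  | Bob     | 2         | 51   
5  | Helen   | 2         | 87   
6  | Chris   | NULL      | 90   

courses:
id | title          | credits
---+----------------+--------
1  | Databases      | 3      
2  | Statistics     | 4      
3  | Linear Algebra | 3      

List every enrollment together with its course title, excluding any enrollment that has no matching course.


INNER JOIN keeps only enrollments rows whose course_id matches an id in courses. Walk through each enrollment:
  - enrollment 1 (Alice): course_id=2 -> matches Statistics
  - enrollment 2 (Tina): course_id=1 -> matches Databases
  - enrollment 3 (George): course_id=3 -> matches Linear Algebra
  - enrollment 4 (Bob): course_id=2 -> matches Statistics
  - enrollment 5 (Helen): course_id=2 -> matches Statistics
  - enrollment 6 (Chris): course_id=NULL, no match -> dropped
So 1 of 6 rows is dropped.

SQL:
SELECT a.student, b.title AS course
FROM enrollments a
INNER JOIN courses b ON a.course_id = b.id

Result:
student | course        
--------+---------------
Alice   | Statistics    
Tina    | Databases     
George  | Linear Algebra
Bob     | Statistics    
Helen   | Statistics    


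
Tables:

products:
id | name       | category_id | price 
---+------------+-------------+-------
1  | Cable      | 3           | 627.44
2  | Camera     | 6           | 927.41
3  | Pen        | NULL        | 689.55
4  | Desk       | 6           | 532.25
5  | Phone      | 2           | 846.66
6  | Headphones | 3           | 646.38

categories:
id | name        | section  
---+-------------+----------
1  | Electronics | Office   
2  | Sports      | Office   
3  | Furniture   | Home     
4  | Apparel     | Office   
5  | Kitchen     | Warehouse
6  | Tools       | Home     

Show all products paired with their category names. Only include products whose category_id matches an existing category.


INNER JOIN keeps only products rows whose category_id matches an id in categories. Walk through each product:
  - product 1 (Cable): category_id=3 -> matches Furniture
  - product 2 (Camera): category_id=6 -> matches Tools
  - product 3 (Pen): category_id=NULL, no match -> dropped
  - product 4 (Desk): category_id=6 -> matches Tools
  - product 5 (Phone): category_id=2 -> matches Sports
  - product 6 (Headphones): category_id=3 -> matches Furniture
So 1 of 6 rows is dropped.

SQL:
SELECT a.name, b.name AS category
FROM products a
INNER JOIN categories b ON a.category_id = b.id

Result:
name       | category 
-----------+----------
Cable      | Furniture
Camera     | Tools    
Desk       | Tools    
Phone      | Sports   
Headphones | Furniture


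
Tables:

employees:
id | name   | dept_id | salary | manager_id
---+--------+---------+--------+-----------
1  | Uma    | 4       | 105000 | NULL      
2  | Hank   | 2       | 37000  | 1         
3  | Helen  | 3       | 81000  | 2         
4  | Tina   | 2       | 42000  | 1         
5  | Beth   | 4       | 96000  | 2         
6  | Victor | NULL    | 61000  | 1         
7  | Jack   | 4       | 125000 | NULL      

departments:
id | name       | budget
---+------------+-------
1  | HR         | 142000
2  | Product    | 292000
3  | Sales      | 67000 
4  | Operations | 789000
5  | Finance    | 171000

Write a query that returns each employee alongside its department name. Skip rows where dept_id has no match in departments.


INNER JOIN keeps only employees rows whose dept_id matches an id in departments. Walk through each employee:
  - employee 1 (Uma): dept_id=4 -> matches Operations
  - employee 2 (Hank): dept_id=2 -> matches Product
  - employee 3 (Helen): dept_id=3 -> matches Sales
  - employee 4 (Tina): dept_id=2 -> matches Product
  - employee 5 (Beth): dept_id=4 -> matches Operations
  - employee 6 (Victor): dept_id=NULL, no match -> dropped
  - employee 7 (Jack): dept_id=4 -> matches Operations
So 1 of 7 rows is dropped.

SQL:
SELECT a.name, b.name AS department
FROM employees a
INNER JOIN departments b ON a.dept_id = b.id

Result:
name  | department
------+-----------
Uma   | Operations
Hank  | Product   
Helen | Sales     
Tina  | Product   
Beth  | Operations
Jack  | Operations


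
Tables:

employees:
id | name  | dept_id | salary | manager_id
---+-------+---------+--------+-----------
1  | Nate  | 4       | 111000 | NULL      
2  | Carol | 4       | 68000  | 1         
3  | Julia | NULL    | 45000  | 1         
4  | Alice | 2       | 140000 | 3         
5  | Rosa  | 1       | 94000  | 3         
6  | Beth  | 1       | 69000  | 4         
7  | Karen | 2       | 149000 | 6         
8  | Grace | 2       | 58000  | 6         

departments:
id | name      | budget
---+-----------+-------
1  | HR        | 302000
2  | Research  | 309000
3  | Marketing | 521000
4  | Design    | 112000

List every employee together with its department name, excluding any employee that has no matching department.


INNER JOIN keeps only employees rows whose dept_id matches an id in departments. Walk through each employee:
  - employee 1 (Nate): dept_id=4 -> matches Design
  - employee 2 (Carol): dept_id=4 -> matches Design
  - employee 3 (Julia): dept_id=NULL, no match -> dropped
  - employee 4 (Alice): dept_id=2 -> matches Research
  - employee 5 (Rosa): dept_id=1 -> matches HR
  - employee 6 (Beth): dept_id=1 -> matches HR
  - employee 7 (Karen): dept_id=2 -> matches Research
  - employee 8 (Grace): dept_id=2 -> matches Research
So 1 of 8 rows is dropped.

SQL:
SELECT a.name, b.name AS department
FROM employees a
INNER JOIN departments b ON a.dept_id = b.id

Result:
name  | department
------+-----------
Nate  | Design    
Carol | Design    
Alice | Research  
Rosa  | HR        
Beth  | HR        
Karen | Research  
Grace | Research  
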